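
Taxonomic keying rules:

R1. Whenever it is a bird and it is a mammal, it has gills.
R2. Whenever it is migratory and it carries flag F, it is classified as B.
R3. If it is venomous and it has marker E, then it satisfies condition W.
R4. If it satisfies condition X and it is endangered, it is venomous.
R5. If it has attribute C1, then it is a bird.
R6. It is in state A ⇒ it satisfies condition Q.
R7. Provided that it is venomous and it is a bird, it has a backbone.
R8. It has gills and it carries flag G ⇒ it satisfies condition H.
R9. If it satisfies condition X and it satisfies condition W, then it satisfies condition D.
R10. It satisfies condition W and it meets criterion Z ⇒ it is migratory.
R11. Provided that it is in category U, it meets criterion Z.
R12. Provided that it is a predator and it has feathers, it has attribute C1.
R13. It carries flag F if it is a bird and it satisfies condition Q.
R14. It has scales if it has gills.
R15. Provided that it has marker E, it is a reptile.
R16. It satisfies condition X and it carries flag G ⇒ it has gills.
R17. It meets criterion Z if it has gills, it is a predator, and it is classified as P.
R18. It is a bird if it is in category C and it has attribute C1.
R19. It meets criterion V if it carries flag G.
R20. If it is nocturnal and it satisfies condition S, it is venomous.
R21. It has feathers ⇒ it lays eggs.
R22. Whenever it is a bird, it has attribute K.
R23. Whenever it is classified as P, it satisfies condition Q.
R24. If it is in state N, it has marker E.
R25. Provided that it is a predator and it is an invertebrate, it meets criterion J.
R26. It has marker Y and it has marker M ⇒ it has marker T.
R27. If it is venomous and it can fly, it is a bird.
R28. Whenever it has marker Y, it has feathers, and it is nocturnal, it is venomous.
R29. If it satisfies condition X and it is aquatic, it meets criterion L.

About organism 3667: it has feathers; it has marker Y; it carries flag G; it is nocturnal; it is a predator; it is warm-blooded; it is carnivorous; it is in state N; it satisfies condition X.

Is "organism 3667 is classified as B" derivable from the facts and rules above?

Forward chaining from the given facts derives: has attribute C1, has gills, meets criterion V, lays eggs, has marker E, is venomous, satisfies condition W, is a bird, has a backbone, satisfies condition H, satisfies condition D, has scales, is a reptile, has attribute K.
The only rule concluding "it is classified as B" is R2, which needs "it is migratory"; that is never established.

No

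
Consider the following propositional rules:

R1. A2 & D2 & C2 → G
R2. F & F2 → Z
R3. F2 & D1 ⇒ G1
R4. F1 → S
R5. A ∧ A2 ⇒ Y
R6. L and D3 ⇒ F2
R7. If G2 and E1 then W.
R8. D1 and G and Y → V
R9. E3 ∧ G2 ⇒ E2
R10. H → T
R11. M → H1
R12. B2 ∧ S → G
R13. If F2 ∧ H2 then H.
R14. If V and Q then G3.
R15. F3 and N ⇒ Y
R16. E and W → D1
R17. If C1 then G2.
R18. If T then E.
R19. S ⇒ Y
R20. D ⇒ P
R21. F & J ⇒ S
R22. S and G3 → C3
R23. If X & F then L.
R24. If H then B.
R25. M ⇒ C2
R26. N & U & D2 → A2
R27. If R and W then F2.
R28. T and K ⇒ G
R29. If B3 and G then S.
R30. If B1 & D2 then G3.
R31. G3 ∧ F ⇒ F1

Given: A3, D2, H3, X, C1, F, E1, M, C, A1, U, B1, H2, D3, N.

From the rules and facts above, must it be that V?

Yes

G2  (by R17: C1)
L  (by R23: X, F)
C2  (by R25: M)
A2  (by R26: N, U, D2)
G3  (by R30: B1, D2)
F1  (by R31: G3, F)
G  (by R1: A2, D2, C2)
S  (by R4: F1)
F2  (by R6: L, D3)
W  (by R7: G2, E1)
H  (by R13: F2, H2)
Y  (by R19: S)
T  (by R10: H)
E  (by R18: T)
D1  (by R16: E, W)
V  (by R8: D1, G, Y)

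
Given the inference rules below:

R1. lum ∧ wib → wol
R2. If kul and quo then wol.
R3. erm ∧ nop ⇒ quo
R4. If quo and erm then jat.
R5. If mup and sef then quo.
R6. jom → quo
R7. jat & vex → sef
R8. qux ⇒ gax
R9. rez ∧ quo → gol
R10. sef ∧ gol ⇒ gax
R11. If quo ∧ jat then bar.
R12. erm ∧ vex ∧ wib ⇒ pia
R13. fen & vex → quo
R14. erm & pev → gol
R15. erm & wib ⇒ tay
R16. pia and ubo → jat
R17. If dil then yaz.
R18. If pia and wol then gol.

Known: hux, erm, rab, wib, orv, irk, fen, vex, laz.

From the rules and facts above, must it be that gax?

Forward chaining from the given facts derives: pia, quo, tay, jat, sef, bar.
Rules concluding gax: R8 needs qux; R10 needs gol — none of these are established.

No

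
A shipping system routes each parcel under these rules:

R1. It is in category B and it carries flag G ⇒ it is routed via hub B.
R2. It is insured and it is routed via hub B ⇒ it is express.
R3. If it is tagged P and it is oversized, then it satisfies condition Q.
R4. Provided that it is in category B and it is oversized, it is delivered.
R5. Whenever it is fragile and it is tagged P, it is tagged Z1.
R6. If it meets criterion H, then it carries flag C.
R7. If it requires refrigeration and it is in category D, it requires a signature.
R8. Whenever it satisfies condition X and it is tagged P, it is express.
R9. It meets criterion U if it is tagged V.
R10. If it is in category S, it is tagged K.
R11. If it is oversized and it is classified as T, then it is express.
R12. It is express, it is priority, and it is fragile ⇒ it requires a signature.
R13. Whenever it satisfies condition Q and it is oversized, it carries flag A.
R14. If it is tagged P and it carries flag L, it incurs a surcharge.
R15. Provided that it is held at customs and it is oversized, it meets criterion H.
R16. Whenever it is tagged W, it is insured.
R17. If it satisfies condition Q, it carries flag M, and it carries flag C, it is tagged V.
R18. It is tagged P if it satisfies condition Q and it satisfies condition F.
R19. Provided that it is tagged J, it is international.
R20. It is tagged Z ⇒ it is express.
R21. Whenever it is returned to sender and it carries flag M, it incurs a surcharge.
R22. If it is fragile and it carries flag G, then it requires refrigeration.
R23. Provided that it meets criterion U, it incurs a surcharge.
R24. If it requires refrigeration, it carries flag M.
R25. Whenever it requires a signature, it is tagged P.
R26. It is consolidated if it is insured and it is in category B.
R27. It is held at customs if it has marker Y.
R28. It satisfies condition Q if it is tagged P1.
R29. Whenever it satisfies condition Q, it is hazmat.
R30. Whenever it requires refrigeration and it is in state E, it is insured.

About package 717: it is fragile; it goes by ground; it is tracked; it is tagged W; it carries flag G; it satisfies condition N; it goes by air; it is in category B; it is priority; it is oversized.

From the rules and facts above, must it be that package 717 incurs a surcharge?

Forward chaining from the given facts derives: is routed via hub B, is delivered, is insured, requires refrigeration, carries flag M, is consolidated, is express, requires a signature, is tagged P, satisfies condition Q, is tagged Z1, carries flag A, is hazmat.
Rules concluding "it incurs a surcharge": R14 needs "it carries flag L"; R21 needs "it is returned to sender"; R23 needs "it meets criterion U" — none of these are established.

No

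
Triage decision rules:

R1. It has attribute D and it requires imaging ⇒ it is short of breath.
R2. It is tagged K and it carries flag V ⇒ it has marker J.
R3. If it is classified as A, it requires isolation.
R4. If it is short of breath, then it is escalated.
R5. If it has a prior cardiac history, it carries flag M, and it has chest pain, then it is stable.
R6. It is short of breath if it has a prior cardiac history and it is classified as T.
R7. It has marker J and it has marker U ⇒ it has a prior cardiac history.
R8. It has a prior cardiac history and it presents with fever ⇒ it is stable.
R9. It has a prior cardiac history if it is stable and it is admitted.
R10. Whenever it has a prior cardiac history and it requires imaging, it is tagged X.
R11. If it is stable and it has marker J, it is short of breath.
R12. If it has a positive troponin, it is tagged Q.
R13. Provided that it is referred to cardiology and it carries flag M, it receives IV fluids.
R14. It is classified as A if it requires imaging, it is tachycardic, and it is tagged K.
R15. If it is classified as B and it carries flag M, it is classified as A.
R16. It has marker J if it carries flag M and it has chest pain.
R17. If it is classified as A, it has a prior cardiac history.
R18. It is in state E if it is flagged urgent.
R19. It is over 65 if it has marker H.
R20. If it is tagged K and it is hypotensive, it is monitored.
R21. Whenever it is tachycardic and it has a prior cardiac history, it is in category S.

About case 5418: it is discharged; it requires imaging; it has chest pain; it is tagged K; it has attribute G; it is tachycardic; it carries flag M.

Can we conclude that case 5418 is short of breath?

Yes

By R14 (it requires imaging, it is tachycardic, it is tagged K): it is classified as A.
By R16 (it carries flag M, it has chest pain): it has marker J.
By R17 (it is classified as A): it has a prior cardiac history.
By R5 (it has a prior cardiac history, it carries flag M, it has chest pain): it is stable.
By R11 (it is stable, it has marker J): it is short of breath.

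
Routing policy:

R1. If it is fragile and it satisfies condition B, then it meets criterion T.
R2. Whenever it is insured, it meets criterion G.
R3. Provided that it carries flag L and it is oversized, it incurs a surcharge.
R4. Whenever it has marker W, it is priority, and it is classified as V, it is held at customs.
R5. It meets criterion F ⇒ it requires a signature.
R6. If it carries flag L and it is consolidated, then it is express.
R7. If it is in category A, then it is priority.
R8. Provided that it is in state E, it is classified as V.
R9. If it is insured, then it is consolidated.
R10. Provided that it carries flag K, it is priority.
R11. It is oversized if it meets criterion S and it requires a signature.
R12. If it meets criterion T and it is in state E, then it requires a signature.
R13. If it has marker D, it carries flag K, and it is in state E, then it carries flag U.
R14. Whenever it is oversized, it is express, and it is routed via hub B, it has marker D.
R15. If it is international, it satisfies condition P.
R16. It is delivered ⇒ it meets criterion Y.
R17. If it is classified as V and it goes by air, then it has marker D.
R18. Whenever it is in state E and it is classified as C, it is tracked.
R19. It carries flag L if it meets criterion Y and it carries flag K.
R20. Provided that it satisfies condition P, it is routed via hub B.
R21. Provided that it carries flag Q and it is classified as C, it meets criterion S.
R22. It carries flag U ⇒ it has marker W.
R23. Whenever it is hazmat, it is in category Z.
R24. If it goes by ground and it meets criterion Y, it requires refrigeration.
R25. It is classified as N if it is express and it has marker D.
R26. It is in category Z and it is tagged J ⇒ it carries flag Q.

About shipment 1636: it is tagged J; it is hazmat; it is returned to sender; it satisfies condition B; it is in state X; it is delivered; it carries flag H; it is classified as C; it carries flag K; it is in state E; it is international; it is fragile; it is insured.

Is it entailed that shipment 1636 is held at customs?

Yes

By R1 (it is fragile, it satisfies condition B): it meets criterion T.
By R8 (it is in state E): it is classified as V.
By R9 (it is insured): it is consolidated.
By R10 (it carries flag K): it is priority.
By R12 (it meets criterion T, it is in state E): it requires a signature.
By R15 (it is international): it satisfies condition P.
By R16 (it is delivered): it meets criterion Y.
By R19 (it meets criterion Y, it carries flag K): it carries flag L.
By R20 (it satisfies condition P): it is routed via hub B.
By R23 (it is hazmat): it is in category Z.
By R26 (it is in category Z, it is tagged J): it carries flag Q.
By R6 (it carries flag L, it is consolidated): it is express.
By R21 (it carries flag Q, it is classified as C): it meets criterion S.
By R11 (it meets criterion S, it requires a signature): it is oversized.
By R14 (it is oversized, it is express, it is routed via hub B): it has marker D.
By R13 (it has marker D, it carries flag K, it is in state E): it carries flag U.
By R22 (it carries flag U): it has marker W.
By R4 (it has marker W, it is priority, it is classified as V): it is held at customs.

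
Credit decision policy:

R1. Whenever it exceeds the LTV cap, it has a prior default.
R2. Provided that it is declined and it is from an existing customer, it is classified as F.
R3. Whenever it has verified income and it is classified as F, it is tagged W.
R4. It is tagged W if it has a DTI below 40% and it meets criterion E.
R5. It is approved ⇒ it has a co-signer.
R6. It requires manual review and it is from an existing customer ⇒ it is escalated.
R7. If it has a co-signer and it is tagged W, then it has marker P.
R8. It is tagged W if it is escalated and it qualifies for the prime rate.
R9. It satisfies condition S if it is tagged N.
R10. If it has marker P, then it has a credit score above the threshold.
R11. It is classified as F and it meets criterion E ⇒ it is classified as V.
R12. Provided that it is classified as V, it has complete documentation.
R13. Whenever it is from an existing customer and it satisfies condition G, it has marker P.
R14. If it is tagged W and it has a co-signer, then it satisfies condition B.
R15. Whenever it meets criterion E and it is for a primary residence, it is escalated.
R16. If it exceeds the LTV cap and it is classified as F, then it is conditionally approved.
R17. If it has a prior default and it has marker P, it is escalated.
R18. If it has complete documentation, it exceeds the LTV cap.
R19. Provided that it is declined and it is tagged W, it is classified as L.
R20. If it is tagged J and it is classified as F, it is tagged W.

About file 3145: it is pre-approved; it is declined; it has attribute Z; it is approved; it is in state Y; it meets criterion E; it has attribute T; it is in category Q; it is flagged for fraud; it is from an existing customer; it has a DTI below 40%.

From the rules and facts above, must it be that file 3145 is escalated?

By R2 (it is declined, it is from an existing customer): it is classified as F.
By R4 (it has a DTI below 40%, it meets criterion E): it is tagged W.
By R5 (it is approved): it has a co-signer.
By R7 (it has a co-signer, it is tagged W): it has marker P.
By R11 (it is classified as F, it meets criterion E): it is classified as V.
By R12 (it is classified as V): it has complete documentation.
By R18 (it has complete documentation): it exceeds the LTV cap.
By R1 (it exceeds the LTV cap): it has a prior default.
By R17 (it has a prior default, it has marker P): it is escalated.

Yes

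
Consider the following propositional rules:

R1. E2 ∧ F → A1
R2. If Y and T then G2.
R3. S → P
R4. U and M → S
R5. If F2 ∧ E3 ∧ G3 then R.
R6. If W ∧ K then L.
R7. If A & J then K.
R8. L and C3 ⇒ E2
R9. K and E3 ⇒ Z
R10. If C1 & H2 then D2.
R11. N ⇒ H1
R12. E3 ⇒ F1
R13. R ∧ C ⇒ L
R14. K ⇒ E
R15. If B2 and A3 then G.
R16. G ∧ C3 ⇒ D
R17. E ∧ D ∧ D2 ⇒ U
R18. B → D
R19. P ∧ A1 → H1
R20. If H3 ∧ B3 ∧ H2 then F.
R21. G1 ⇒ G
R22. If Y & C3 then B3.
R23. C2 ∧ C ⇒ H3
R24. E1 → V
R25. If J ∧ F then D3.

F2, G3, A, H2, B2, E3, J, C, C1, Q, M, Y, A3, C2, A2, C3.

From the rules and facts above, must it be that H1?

R  (by R5: F2, E3, G3)
K  (by R7: A, J)
D2  (by R10: C1, H2)
L  (by R13: R, C)
E  (by R14: K)
G  (by R15: B2, A3)
D  (by R16: G, C3)
U  (by R17: E, D, D2)
B3  (by R22: Y, C3)
H3  (by R23: C2, C)
S  (by R4: U, M)
E2  (by R8: L, C3)
F  (by R20: H3, B3, H2)
A1  (by R1: E2, F)
P  (by R3: S)
H1  (by R19: P, A1)

Yes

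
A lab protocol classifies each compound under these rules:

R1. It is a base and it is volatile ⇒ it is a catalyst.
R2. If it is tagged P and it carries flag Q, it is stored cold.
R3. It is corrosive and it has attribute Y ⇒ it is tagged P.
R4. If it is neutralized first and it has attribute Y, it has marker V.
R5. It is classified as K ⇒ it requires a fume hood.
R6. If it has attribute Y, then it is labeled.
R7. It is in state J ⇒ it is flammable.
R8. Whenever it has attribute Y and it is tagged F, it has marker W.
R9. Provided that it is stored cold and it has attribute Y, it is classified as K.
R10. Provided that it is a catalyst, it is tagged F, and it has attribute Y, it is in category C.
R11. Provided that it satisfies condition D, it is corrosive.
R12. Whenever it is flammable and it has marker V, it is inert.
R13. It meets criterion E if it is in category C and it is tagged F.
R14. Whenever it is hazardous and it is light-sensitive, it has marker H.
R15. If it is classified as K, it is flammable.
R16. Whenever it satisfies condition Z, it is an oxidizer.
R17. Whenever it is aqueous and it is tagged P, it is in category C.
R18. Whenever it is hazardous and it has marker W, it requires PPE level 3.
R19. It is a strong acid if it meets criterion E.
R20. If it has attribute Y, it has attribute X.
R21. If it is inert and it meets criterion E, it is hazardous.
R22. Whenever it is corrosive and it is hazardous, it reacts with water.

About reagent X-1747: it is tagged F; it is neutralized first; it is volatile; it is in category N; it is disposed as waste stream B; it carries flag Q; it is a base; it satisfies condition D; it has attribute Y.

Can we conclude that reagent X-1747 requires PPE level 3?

By R1 (it is a base, it is volatile): it is a catalyst.
By R4 (it is neutralized first, it has attribute Y): it has marker V.
By R8 (it has attribute Y, it is tagged F): it has marker W.
By R10 (it is a catalyst, it is tagged F, it has attribute Y): it is in category C.
By R11 (it satisfies condition D): it is corrosive.
By R13 (it is in category C, it is tagged F): it meets criterion E.
By R3 (it is corrosive, it has attribute Y): it is tagged P.
By R2 (it is tagged P, it carries flag Q): it is stored cold.
By R9 (it is stored cold, it has attribute Y): it is classified as K.
By R15 (it is classified as K): it is flammable.
By R12 (it is flammable, it has marker V): it is inert.
By R21 (it is inert, it meets criterion E): it is hazardous.
By R18 (it is hazardous, it has marker W): it requires PPE level 3.

Yes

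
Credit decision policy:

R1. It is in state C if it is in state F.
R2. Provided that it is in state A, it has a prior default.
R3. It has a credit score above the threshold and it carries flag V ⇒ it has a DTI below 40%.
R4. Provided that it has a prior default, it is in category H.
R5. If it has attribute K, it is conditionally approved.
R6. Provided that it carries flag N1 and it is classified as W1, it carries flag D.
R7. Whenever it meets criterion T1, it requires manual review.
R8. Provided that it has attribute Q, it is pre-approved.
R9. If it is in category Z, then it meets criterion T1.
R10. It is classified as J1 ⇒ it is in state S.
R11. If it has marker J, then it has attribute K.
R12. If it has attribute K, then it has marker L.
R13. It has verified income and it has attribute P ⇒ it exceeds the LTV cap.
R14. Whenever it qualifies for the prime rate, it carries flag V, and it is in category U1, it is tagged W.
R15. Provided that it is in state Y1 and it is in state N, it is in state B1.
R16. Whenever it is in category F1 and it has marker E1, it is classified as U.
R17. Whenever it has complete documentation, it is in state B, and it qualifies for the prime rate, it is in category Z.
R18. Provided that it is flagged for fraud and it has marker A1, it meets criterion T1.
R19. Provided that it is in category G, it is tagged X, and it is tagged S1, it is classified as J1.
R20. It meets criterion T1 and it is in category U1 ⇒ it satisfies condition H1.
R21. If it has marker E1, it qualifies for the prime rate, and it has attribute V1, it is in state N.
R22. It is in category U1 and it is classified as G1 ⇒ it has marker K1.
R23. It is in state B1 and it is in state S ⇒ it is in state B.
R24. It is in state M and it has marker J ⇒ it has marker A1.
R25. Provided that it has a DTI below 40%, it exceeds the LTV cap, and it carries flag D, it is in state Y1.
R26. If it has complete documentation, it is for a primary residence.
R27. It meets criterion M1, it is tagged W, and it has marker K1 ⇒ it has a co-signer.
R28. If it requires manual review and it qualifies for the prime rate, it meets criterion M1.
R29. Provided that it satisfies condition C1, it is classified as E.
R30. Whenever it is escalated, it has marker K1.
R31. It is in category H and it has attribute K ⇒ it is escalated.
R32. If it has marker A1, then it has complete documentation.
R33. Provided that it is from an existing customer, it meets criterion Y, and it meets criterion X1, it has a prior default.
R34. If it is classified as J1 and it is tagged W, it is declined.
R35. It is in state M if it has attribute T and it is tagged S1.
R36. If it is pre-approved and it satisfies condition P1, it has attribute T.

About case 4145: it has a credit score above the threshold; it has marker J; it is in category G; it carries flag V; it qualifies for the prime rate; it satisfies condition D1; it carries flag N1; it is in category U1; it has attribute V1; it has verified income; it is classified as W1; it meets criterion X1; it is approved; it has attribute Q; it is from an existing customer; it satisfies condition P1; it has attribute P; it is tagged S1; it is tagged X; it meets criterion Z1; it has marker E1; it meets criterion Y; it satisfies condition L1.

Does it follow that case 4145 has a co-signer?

Yes

By R3 (it has a credit score above the threshold, it carries flag V): it has a DTI below 40%.
By R6 (it carries flag N1, it is classified as W1): it carries flag D.
By R8 (it has attribute Q): it is pre-approved.
By R11 (it has marker J): it has attribute K.
By R13 (it has verified income, it has attribute P): it exceeds the LTV cap.
By R14 (it qualifies for the prime rate, it carries flag V, it is in category U1): it is tagged W.
By R19 (it is in category G, it is tagged X, it is tagged S1): it is classified as J1.
By R21 (it has marker E1, it qualifies for the prime rate, it has attribute V1): it is in state N.
By R25 (it has a DTI below 40%, it exceeds the LTV cap, it carries flag D): it is in state Y1.
By R33 (it is from an existing customer, it meets criterion Y, it meets criterion X1): it has a prior default.
By R36 (it is pre-approved, it satisfies condition P1): it has attribute T.
By R4 (it has a prior default): it is in category H.
By R10 (it is classified as J1): it is in state S.
By R15 (it is in state Y1, it is in state N): it is in state B1.
By R23 (it is in state B1, it is in state S): it is in state B.
By R31 (it is in category H, it has attribute K): it is escalated.
By R35 (it has attribute T, it is tagged S1): it is in state M.
By R24 (it is in state M, it has marker J): it has marker A1.
By R30 (it is escalated): it has marker K1.
By R32 (it has marker A1): it has complete documentation.
By R17 (it has complete documentation, it is in state B, it qualifies for the prime rate): it is in category Z.
By R9 (it is in category Z): it meets criterion T1.
By R7 (it meets criterion T1): it requires manual review.
By R28 (it requires manual review, it qualifies for the prime rate): it meets criterion M1.
By R27 (it meets criterion M1, it is tagged W, it has marker K1): it has a co-signer.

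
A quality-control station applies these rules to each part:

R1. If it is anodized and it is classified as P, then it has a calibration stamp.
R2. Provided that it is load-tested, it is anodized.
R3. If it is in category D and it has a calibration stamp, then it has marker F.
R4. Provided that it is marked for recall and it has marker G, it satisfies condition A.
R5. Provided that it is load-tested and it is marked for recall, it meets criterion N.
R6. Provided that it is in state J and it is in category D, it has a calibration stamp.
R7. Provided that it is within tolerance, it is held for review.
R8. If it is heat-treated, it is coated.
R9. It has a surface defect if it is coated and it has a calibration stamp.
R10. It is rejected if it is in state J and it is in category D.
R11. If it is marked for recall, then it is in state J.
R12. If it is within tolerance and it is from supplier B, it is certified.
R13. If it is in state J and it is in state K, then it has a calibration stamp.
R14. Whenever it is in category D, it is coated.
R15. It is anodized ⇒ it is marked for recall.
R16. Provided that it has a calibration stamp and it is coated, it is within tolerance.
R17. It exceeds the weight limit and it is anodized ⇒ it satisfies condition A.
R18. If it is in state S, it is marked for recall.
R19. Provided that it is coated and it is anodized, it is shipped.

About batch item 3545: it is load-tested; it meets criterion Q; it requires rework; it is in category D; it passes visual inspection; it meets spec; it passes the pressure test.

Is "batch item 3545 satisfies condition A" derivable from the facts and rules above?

No

Forward chaining from the given facts derives: is anodized, is coated, is marked for recall, is shipped, meets criterion N, is in state J, has a calibration stamp, has a surface defect, is rejected, is within tolerance, has marker F, is held for review.
Rules concluding "it satisfies condition A": R4 needs "it has marker G"; R17 needs "it exceeds the weight limit" — none of these are established.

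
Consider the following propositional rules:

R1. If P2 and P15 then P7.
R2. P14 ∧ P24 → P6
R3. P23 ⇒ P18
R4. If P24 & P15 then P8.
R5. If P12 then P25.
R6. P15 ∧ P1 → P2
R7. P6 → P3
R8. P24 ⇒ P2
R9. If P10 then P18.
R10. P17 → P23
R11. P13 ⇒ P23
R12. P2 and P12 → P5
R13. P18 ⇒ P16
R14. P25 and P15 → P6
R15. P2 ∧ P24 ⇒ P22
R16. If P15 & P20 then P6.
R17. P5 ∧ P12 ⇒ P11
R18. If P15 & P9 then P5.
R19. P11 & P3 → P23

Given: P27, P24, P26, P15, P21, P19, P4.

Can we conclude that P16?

No

Forward chaining from the given facts derives: P8, P2, P22, P7.
The only rule concluding P16 is R13, which needs P18; that is never established.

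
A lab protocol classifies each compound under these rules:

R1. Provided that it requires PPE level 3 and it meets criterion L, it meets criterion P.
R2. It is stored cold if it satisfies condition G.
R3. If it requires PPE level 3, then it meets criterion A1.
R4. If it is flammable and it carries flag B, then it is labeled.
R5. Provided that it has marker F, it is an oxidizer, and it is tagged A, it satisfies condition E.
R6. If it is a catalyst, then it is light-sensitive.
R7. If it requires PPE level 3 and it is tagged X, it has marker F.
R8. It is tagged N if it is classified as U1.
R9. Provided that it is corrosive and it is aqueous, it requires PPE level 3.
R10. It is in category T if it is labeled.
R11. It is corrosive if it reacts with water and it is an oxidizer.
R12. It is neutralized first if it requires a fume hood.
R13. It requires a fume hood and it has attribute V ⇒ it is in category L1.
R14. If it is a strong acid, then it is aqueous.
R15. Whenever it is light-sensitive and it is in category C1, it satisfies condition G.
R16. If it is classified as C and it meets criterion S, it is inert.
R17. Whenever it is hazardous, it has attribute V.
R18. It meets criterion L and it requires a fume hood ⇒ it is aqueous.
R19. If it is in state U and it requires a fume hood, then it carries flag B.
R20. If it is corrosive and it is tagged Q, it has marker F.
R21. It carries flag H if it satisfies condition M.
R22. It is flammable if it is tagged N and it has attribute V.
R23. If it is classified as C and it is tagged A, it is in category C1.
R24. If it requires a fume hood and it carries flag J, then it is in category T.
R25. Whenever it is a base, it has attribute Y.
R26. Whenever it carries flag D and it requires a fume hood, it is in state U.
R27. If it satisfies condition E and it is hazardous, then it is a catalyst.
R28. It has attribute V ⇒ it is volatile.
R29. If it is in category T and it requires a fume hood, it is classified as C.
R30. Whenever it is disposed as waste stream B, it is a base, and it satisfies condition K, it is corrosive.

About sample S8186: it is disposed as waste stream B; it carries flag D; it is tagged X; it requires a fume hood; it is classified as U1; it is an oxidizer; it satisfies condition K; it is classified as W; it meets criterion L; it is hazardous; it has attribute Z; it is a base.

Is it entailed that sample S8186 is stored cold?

No

Forward chaining from the given facts derives: is tagged N, is neutralized first, has attribute V, is aqueous, is flammable, has attribute Y, is in state U, is volatile, is corrosive, requires PPE level 3, is in category L1, carries flag B, meets criterion P, meets criterion A1, is labeled, has marker F, is in category T, is classified as C.
The only rule concluding "it is stored cold" is R2, which needs "it satisfies condition G"; that is never established.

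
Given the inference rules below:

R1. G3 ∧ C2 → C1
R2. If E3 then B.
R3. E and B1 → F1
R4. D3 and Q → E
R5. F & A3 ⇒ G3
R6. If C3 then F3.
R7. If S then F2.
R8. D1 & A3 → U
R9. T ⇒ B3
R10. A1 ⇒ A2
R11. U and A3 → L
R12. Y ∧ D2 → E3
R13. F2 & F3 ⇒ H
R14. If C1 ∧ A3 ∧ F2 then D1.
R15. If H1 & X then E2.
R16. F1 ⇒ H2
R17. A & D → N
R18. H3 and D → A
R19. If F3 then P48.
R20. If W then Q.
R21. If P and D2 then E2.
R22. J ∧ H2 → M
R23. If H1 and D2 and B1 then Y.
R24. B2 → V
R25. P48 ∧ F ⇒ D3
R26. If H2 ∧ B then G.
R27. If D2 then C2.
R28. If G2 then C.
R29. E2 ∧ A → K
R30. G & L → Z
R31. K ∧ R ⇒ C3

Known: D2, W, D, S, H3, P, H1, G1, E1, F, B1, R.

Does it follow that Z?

Forward chaining from the given facts derives: F2, A, Q, E2, Y, C2, K, C3, F3, E3, H, N, P48, D3, B, E, F1, H2, G.
The only rule concluding Z is R30, which needs L; that is never established.

No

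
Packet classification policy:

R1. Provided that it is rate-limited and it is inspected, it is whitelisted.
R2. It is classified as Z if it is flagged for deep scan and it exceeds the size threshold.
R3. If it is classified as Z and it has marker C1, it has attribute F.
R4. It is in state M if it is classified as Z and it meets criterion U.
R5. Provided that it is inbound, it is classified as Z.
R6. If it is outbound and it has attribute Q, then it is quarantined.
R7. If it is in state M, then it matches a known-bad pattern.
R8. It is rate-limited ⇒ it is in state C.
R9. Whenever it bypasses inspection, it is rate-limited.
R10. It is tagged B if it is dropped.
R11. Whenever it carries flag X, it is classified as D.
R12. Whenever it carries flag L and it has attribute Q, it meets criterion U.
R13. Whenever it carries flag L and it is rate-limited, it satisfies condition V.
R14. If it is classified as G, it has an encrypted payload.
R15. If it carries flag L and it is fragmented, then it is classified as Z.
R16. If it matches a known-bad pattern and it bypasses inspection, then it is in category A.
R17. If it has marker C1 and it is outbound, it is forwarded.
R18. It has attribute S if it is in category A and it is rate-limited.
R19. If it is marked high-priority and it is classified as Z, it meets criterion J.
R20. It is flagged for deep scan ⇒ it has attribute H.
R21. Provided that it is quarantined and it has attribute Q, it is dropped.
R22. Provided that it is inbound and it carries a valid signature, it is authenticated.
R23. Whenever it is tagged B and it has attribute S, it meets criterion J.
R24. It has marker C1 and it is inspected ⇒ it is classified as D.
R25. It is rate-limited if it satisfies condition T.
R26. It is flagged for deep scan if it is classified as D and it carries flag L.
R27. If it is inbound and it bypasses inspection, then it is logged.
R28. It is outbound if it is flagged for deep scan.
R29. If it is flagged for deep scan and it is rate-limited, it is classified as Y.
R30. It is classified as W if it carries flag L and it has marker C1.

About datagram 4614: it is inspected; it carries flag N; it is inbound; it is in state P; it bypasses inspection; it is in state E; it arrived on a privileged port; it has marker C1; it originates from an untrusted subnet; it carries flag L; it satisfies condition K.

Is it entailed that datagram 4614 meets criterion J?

No

Forward chaining from the given facts derives: is classified as Z, is rate-limited, satisfies condition V, is classified as D, is flagged for deep scan, is logged, is outbound, is classified as Y, is classified as W, is whitelisted, has attribute F, is in state C, is forwarded, has attribute H.
Rules concluding "it meets criterion J": R19 needs "it is marked high-priority"; R23 needs "it is tagged B" — none of these are established.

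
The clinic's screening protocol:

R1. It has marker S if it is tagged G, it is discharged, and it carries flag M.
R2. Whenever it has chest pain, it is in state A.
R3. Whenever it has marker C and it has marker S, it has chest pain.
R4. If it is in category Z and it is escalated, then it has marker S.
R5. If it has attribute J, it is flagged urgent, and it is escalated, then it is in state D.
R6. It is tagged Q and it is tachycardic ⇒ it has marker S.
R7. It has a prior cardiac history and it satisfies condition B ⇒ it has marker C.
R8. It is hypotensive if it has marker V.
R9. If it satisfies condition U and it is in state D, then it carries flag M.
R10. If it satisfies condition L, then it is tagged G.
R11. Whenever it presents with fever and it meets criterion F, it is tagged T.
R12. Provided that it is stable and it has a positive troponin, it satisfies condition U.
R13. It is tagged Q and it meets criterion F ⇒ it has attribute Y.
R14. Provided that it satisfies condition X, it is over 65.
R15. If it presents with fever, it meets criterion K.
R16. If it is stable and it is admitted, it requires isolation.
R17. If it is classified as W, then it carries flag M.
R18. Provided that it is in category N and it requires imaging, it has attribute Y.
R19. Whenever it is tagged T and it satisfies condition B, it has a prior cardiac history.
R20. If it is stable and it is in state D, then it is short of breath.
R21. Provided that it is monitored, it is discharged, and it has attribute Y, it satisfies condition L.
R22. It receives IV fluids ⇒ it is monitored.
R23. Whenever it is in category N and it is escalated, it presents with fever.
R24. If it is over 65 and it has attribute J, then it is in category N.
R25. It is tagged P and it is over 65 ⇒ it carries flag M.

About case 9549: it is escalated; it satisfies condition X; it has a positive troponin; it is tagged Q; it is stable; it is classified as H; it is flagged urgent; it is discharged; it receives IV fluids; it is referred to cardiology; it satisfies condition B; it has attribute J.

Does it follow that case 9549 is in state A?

No

Forward chaining from the given facts derives: is in state D, satisfies condition U, is over 65, is short of breath, is monitored, is in category N, carries flag M, presents with fever, meets criterion K.
The only rule concluding "it is in state A" is R2, which needs "it has chest pain"; that is never established.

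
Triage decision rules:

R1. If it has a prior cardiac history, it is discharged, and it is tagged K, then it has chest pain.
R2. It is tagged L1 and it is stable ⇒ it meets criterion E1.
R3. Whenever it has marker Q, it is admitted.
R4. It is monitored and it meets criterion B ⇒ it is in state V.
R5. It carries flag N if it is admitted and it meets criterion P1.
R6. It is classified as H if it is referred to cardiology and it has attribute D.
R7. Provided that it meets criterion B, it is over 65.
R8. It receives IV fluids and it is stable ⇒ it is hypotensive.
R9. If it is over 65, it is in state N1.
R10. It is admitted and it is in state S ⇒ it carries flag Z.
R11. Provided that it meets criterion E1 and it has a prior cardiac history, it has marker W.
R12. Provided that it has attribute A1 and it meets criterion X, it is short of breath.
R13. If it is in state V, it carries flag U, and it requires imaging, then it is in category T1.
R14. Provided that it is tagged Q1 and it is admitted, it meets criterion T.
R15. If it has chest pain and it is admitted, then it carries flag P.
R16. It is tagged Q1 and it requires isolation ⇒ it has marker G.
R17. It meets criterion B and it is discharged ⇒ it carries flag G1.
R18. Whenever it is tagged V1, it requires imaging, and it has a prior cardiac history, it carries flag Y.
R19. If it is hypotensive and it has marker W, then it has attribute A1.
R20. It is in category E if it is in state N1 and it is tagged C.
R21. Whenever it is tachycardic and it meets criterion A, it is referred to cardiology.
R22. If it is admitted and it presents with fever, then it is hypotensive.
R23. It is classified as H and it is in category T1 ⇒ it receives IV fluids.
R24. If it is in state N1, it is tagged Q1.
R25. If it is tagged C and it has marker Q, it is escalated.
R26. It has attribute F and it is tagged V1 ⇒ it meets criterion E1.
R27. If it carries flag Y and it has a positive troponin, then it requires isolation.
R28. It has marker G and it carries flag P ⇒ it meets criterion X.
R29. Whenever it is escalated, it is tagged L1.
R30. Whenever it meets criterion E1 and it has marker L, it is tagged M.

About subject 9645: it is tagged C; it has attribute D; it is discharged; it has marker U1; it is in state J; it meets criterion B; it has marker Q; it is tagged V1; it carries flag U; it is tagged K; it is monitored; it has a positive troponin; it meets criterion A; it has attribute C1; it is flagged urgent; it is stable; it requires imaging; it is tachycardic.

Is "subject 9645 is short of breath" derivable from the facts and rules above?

Forward chaining from the given facts derives: is admitted, is in state V, is over 65, is in state N1, is in category T1, carries flag G1, is in category E, is referred to cardiology, is tagged Q1, is escalated, is tagged L1, meets criterion E1, is classified as H, meets criterion T, receives IV fluids, is hypotensive.
The only rule concluding "it is short of breath" is R12, which needs "it has attribute A1"; that is never established.

No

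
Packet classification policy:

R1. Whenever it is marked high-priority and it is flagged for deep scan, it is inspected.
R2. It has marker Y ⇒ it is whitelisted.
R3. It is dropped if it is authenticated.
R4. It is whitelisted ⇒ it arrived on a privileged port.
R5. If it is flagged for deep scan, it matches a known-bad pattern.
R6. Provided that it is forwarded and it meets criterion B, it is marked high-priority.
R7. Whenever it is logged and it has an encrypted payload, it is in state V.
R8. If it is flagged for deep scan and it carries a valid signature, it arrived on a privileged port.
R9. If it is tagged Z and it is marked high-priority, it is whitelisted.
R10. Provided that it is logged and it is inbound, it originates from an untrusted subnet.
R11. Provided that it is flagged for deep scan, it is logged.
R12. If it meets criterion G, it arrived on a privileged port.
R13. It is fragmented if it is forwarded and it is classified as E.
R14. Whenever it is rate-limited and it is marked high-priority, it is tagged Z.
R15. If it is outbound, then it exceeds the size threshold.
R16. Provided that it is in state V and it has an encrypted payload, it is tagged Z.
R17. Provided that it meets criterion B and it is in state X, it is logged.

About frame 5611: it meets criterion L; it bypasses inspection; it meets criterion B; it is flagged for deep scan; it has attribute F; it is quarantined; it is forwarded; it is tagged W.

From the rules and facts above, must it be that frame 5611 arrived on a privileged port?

No

Forward chaining from the given facts derives: matches a known-bad pattern, is marked high-priority, is logged, is inspected.
Rules concluding "it arrived on a privileged port": R4 needs "it is whitelisted"; R8 needs "it carries a valid signature"; R12 needs "it meets criterion G" — none of these are established.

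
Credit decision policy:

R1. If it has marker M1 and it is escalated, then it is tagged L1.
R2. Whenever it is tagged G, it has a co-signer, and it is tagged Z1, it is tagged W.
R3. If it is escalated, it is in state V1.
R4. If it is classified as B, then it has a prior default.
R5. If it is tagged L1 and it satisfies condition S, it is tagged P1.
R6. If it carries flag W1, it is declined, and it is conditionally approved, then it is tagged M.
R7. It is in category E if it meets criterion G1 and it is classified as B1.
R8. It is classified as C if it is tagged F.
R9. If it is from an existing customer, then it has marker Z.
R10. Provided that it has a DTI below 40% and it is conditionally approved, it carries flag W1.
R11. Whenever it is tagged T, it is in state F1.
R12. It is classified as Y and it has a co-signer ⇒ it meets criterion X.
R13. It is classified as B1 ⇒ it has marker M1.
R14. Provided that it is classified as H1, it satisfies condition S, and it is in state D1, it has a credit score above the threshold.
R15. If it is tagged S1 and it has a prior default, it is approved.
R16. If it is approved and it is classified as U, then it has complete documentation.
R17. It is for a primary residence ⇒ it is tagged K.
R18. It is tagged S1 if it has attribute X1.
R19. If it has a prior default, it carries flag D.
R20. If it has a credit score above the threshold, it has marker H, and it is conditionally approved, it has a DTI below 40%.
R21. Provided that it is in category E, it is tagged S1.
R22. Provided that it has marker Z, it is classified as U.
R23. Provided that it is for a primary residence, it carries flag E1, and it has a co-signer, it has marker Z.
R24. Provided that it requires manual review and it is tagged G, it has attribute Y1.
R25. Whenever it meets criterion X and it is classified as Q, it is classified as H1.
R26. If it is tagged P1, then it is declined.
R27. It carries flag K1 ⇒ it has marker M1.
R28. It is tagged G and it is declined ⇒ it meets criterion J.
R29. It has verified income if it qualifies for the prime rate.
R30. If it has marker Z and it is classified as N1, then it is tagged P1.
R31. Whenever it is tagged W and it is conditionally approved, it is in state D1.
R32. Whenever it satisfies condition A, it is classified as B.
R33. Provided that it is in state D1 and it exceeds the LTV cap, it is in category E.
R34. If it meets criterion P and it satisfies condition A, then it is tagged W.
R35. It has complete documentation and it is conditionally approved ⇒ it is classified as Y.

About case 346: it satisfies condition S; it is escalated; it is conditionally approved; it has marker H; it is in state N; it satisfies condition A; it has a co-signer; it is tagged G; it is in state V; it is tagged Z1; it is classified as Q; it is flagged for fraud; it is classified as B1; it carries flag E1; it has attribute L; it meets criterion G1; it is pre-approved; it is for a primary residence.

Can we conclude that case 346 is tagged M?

By R2 (it is tagged G, it has a co-signer, it is tagged Z1): it is tagged W.
By R7 (it meets criterion G1, it is classified as B1): it is in category E.
By R13 (it is classified as B1): it has marker M1.
By R21 (it is in category E): it is tagged S1.
By R23 (it is for a primary residence, it carries flag E1, it has a co-signer): it has marker Z.
By R31 (it is tagged W, it is conditionally approved): it is in state D1.
By R32 (it satisfies condition A): it is classified as B.
By R1 (it has marker M1, it is escalated): it is tagged L1.
By R4 (it is classified as B): it has a prior default.
By R5 (it is tagged L1, it satisfies condition S): it is tagged P1.
By R15 (it is tagged S1, it has a prior default): it is approved.
By R22 (it has marker Z): it is classified as U.
By R26 (it is tagged P1): it is declined.
By R16 (it is approved, it is classified as U): it has complete documentation.
By R35 (it has complete documentation, it is conditionally approved): it is classified as Y.
By R12 (it is classified as Y, it has a co-signer): it meets criterion X.
By R25 (it meets criterion X, it is classified as Q): it is classified as H1.
By R14 (it is classified as H1, it satisfies condition S, it is in state D1): it has a credit score above the threshold.
By R20 (it has a credit score above the threshold, it has marker H, it is conditionally approved): it has a DTI below 40%.
By R10 (it has a DTI below 40%, it is conditionally approved): it carries flag W1.
By R6 (it carries flag W1, it is declined, it is conditionally approved): it is tagged M.

Yes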